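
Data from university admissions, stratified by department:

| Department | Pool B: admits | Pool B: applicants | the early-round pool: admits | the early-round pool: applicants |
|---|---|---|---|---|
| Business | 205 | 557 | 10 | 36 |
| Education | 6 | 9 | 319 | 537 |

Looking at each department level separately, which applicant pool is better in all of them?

Pool B

Business: Pool B 205/557 = 36.8%, the early-round pool 10/36 = 27.8% → Pool B
Education: Pool B 6/9 = 66.7%, the early-round pool 319/537 = 59.4% → Pool B
Pool B has the higher rate in both groups.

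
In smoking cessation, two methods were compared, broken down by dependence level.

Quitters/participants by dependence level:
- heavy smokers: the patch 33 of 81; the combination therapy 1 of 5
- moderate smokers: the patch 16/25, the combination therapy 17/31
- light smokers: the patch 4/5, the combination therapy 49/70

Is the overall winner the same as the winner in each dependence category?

Heavy smokers: the patch 33/81 = 40.7%, the combination therapy 1/5 = 20.0% → the patch
Moderate smokers: the patch 16/25 = 64.0%, the combination therapy 17/31 = 54.8% → the patch
Light smokers: the patch 4/5 = 80.0%, the combination therapy 49/70 = 70.0% → the patch
Overall: the patch 53/111 = 47.7%, the combination therapy 67/106 = 63.2% → the combination therapy
The patch wins each dependence group but the combination therapy wins overall — the comparison reverses. The patch's participants skew toward heavy smokers, which has a lower base rate.

No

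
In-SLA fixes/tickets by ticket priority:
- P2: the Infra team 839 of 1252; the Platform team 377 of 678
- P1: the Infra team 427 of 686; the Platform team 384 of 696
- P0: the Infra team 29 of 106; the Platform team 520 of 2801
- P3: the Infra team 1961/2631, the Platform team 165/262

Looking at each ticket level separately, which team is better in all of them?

the Infra team

P2: the Infra team 839/1252 = 67.0%, the Platform team 377/678 = 55.6% → the Infra team
P1: the Infra team 427/686 = 62.2%, the Platform team 384/696 = 55.2% → the Infra team
P0: the Infra team 29/106 = 27.4%, the Platform team 520/2801 = 18.6% → the Infra team
P3: the Infra team 1961/2631 = 74.5%, the Platform team 165/262 = 63.0% → the Infra team
The Infra team has the higher rate in all 4 groups.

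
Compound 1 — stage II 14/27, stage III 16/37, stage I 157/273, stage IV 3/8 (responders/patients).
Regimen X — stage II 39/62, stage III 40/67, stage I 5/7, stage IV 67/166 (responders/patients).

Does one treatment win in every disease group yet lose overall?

Yes

Stage II: Compound 1 14/27 = 51.9%, Regimen X 39/62 = 62.9% → Regimen X
Stage III: Compound 1 16/37 = 43.2%, Regimen X 40/67 = 59.7% → Regimen X
Stage I: Compound 1 157/273 = 57.5%, Regimen X 5/7 = 71.4% → Regimen X
Stage IV: Compound 1 3/8 = 37.5%, Regimen X 67/166 = 40.4% → Regimen X
Overall: Compound 1 190/345 = 55.1%, Regimen X 151/302 = 50.0% → Compound 1
Regimen X wins each disease group but Compound 1 wins overall — the comparison reverses. Regimen X's patients skew toward stage IV, which has a lower base rate.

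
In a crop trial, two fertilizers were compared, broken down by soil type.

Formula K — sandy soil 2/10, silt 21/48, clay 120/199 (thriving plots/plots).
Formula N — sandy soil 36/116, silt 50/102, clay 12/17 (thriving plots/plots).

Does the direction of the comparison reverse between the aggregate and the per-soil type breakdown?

Sandy soil: Formula K 2/10 = 20.0%, Formula N 36/116 = 31.0% → Formula N
Silt: Formula K 21/48 = 43.8%, Formula N 50/102 = 49.0% → Formula N
Clay: Formula K 120/199 = 60.3%, Formula N 12/17 = 70.6% → Formula N
Overall: Formula K 143/257 = 55.6%, Formula N 98/235 = 41.7% → Formula K
Formula N wins each soil group but Formula K wins overall — the comparison reverses. Formula N's plots skew toward sandy soil, which has a lower base rate.

Yes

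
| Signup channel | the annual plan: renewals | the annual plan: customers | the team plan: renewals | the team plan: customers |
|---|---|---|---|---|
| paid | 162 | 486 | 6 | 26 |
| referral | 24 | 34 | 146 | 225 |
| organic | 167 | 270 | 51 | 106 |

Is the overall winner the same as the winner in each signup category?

Paid: the annual plan 162/486 = 33.3%, the team plan 6/26 = 23.1% → the annual plan
Referral: the annual plan 24/34 = 70.6%, the team plan 146/225 = 64.9% → the annual plan
Organic: the annual plan 167/270 = 61.9%, the team plan 51/106 = 48.1% → the annual plan
Overall: the annual plan 353/790 = 44.7%, the team plan 203/357 = 56.9% → the team plan
The annual plan wins each signup group but the team plan wins overall — the comparison reverses. The annual plan's customers skew toward paid, which has a lower base rate.

No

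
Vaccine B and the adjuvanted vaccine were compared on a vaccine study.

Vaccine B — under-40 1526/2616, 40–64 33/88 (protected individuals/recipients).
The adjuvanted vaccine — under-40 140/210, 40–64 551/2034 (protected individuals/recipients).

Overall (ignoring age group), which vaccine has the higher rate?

Vaccine B

Under-40: Vaccine B 1526/2616 = 58.3%, the adjuvanted vaccine 140/210 = 66.7% → the adjuvanted vaccine
40–64: Vaccine B 33/88 = 37.5%, the adjuvanted vaccine 551/2034 = 27.1% → Vaccine B
Overall: Vaccine B 1559/2704 = 57.7%, the adjuvanted vaccine 691/2244 = 30.8% → Vaccine B
(Neither sweeps every age group, but Vaccine B has the higher pooled rate.)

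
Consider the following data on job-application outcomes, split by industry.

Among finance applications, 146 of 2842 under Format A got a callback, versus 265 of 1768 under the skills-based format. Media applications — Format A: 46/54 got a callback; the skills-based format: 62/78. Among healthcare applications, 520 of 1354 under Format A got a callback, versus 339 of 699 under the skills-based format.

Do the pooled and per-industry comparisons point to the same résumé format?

Finance: Format A 146/2842 = 5.1%, the skills-based format 265/1768 = 15.0% → the skills-based format
Media: Format A 46/54 = 85.2%, the skills-based format 62/78 = 79.5% → Format A
Healthcare: Format A 520/1354 = 38.4%, the skills-based format 339/699 = 48.5% → the skills-based format
Overall: Format A 712/4250 = 16.8%, the skills-based format 666/2545 = 26.2% → the skills-based format
Neither sweeps: Format A wins 1 of 3 groups, the skills-based format wins 2. The skills-based format wins overall but not every group — no Simpson reversal.

No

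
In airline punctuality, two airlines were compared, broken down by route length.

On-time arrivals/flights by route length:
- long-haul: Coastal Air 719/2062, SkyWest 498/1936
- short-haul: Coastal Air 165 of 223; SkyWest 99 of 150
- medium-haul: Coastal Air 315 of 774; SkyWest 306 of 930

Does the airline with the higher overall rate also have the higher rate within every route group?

Yes

Long-haul: Coastal Air 719/2062 = 34.9%, SkyWest 498/1936 = 25.7% → Coastal Air
Short-haul: Coastal Air 165/223 = 74.0%, SkyWest 99/150 = 66.0% → Coastal Air
Medium-haul: Coastal Air 315/774 = 40.7%, SkyWest 306/930 = 32.9% → Coastal Air
Overall: Coastal Air 1199/3059 = 39.2%, SkyWest 903/3016 = 29.9% → Coastal Air
Coastal Air wins overall and in every route group — no reversal.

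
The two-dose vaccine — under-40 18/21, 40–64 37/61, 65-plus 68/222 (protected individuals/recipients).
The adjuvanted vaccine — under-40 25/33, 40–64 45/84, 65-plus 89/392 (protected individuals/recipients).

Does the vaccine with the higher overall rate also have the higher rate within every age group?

Yes

Under-40: the two-dose vaccine 18/21 = 85.7%, the adjuvanted vaccine 25/33 = 75.8% → the two-dose vaccine
40–64: the two-dose vaccine 37/61 = 60.7%, the adjuvanted vaccine 45/84 = 53.6% → the two-dose vaccine
65-plus: the two-dose vaccine 68/222 = 30.6%, the adjuvanted vaccine 89/392 = 22.7% → the two-dose vaccine
Overall: the two-dose vaccine 123/304 = 40.5%, the adjuvanted vaccine 159/509 = 31.2% → the two-dose vaccine
The two-dose vaccine wins overall and in every age group — no reversal.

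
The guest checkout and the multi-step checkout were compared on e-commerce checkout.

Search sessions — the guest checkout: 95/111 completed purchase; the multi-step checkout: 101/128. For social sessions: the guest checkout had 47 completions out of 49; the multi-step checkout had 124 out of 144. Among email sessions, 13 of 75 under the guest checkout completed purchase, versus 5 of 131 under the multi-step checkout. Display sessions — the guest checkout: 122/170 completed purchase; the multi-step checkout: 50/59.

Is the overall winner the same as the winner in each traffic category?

No

Search: the guest checkout 95/111 = 85.6%, the multi-step checkout 101/128 = 78.9% → the guest checkout
Social: the guest checkout 47/49 = 95.9%, the multi-step checkout 124/144 = 86.1% → the guest checkout
Email: the guest checkout 13/75 = 17.3%, the multi-step checkout 5/131 = 3.8% → the guest checkout
Display: the guest checkout 122/170 = 71.8%, the multi-step checkout 50/59 = 84.7% → the multi-step checkout
Overall: the guest checkout 277/405 = 68.4%, the multi-step checkout 280/462 = 60.6% → the guest checkout
Neither sweeps: the guest checkout wins 3 of 4 groups, the multi-step checkout wins 1. The guest checkout wins overall but not every group — no Simpson reversal.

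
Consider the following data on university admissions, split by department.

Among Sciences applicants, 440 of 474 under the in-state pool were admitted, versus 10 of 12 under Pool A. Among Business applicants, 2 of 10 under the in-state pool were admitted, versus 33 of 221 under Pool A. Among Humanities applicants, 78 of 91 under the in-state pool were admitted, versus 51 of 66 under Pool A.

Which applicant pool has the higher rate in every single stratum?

Sciences: the in-state pool 440/474 = 92.8%, Pool A 10/12 = 83.3% → the in-state pool
Business: the in-state pool 2/10 = 20.0%, Pool A 33/221 = 14.9% → the in-state pool
Humanities: the in-state pool 78/91 = 85.7%, Pool A 51/66 = 77.3% → the in-state pool
The in-state pool has the higher rate in all 3 groups.

the in-state pool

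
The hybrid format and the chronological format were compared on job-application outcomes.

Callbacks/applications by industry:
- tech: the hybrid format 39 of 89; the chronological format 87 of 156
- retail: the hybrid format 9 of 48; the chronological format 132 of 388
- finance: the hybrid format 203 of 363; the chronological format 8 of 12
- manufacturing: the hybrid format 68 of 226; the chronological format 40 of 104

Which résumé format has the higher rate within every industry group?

the chronological format

Tech: the hybrid format 39/89 = 43.8%, the chronological format 87/156 = 55.8% → the chronological format
Retail: the hybrid format 9/48 = 18.8%, the chronological format 132/388 = 34.0% → the chronological format
Finance: the hybrid format 203/363 = 55.9%, the chronological format 8/12 = 66.7% → the chronological format
Manufacturing: the hybrid format 68/226 = 30.1%, the chronological format 40/104 = 38.5% → the chronological format
The chronological format has the higher rate in all 4 groups.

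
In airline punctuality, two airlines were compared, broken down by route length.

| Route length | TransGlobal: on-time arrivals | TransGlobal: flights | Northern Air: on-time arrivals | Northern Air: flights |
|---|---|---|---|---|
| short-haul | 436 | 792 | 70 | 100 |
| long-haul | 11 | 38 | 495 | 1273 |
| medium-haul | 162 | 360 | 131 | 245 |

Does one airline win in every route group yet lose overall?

Short-haul: TransGlobal 436/792 = 55.1%, Northern Air 70/100 = 70.0% → Northern Air
Long-haul: TransGlobal 11/38 = 28.9%, Northern Air 495/1273 = 38.9% → Northern Air
Medium-haul: TransGlobal 162/360 = 45.0%, Northern Air 131/245 = 53.5% → Northern Air
Overall: TransGlobal 609/1190 = 51.2%, Northern Air 696/1618 = 43.0% → TransGlobal
Northern Air wins each route group but TransGlobal wins overall — the comparison reverses. Northern Air's flights skew toward long-haul, which has a lower base rate.

Yes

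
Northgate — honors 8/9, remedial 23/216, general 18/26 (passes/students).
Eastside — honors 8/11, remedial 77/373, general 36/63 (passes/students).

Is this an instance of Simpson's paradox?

Honors: Northgate 8/9 = 88.9%, Eastside 8/11 = 72.7% → Northgate
Remedial: Northgate 23/216 = 10.6%, Eastside 77/373 = 20.6% → Eastside
General: Northgate 18/26 = 69.2%, Eastside 36/63 = 57.1% → Northgate
Overall: Northgate 49/251 = 19.5%, Eastside 121/447 = 27.1% → Eastside
Neither sweeps: Northgate wins 2 of 3 groups, Eastside wins 1. Eastside wins overall but not every group — no Simpson reversal.

No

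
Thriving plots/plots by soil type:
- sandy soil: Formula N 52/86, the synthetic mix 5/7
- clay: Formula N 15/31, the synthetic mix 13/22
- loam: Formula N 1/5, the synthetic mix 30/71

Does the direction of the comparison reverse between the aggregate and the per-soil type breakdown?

Sandy soil: Formula N 52/86 = 60.5%, the synthetic mix 5/7 = 71.4% → the synthetic mix
Clay: Formula N 15/31 = 48.4%, the synthetic mix 13/22 = 59.1% → the synthetic mix
Loam: Formula N 1/5 = 20.0%, the synthetic mix 30/71 = 42.3% → the synthetic mix
Overall: Formula N 68/122 = 55.7%, the synthetic mix 48/100 = 48.0% → Formula N
The synthetic mix wins each soil group but Formula N wins overall — the comparison reverses. The synthetic mix's plots skew toward loam, which has a lower base rate.

Yes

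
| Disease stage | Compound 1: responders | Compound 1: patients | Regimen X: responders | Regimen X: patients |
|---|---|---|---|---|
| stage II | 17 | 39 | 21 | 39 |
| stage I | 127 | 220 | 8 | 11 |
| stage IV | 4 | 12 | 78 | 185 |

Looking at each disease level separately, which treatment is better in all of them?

Stage II: Compound 1 17/39 = 43.6%, Regimen X 21/39 = 53.8% → Regimen X
Stage I: Compound 1 127/220 = 57.7%, Regimen X 8/11 = 72.7% → Regimen X
Stage IV: Compound 1 4/12 = 33.3%, Regimen X 78/185 = 42.2% → Regimen X
Regimen X has the higher rate in all 3 groups.

Regimen X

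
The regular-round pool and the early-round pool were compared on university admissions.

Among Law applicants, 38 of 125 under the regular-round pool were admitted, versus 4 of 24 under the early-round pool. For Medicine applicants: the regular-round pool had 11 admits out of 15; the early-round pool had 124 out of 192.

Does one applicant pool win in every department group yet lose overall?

Yes

Law: the regular-round pool 38/125 = 30.4%, the early-round pool 4/24 = 16.7% → the regular-round pool
Medicine: the regular-round pool 11/15 = 73.3%, the early-round pool 124/192 = 64.6% → the regular-round pool
Overall: the regular-round pool 49/140 = 35.0%, the early-round pool 128/216 = 59.3% → the early-round pool
The regular-round pool wins each department group but the early-round pool wins overall — the comparison reverses. The regular-round pool's applicants skew toward Law, which has a lower base rate.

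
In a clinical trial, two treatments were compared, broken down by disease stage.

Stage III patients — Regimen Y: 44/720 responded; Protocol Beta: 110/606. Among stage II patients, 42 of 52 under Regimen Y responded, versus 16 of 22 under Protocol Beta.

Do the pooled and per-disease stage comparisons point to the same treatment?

No

Stage III: Regimen Y 44/720 = 6.1%, Protocol Beta 110/606 = 18.2% → Protocol Beta
Stage II: Regimen Y 42/52 = 80.8%, Protocol Beta 16/22 = 72.7% → Regimen Y
Overall: Regimen Y 86/772 = 11.1%, Protocol Beta 126/628 = 20.1% → Protocol Beta
Neither sweeps: Regimen Y wins 1 of 2 groups, Protocol Beta wins 1. Protocol Beta wins overall but not every group — no Simpson reversal.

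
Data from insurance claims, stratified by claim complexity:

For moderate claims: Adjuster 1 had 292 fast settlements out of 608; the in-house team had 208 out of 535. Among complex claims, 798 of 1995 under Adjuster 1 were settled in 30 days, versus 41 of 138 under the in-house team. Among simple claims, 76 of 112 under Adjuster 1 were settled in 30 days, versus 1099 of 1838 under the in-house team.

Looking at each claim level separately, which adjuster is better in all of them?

Adjuster 1

Moderate: Adjuster 1 292/608 = 48.0%, the in-house team 208/535 = 38.9% → Adjuster 1
Complex: Adjuster 1 798/1995 = 40.0%, the in-house team 41/138 = 29.7% → Adjuster 1
Simple: Adjuster 1 76/112 = 67.9%, the in-house team 1099/1838 = 59.8% → Adjuster 1
Adjuster 1 has the higher rate in all 3 groups.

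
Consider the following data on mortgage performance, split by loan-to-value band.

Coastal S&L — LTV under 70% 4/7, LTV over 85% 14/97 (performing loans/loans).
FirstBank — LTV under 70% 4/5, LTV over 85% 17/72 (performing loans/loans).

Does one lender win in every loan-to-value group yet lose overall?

No

LTV under 70%: Coastal S&L 4/7 = 57.1%, FirstBank 4/5 = 80.0% → FirstBank
LTV over 85%: Coastal S&L 14/97 = 14.4%, FirstBank 17/72 = 23.6% → FirstBank
Overall: Coastal S&L 18/104 = 17.3%, FirstBank 21/77 = 27.3% → FirstBank
FirstBank wins overall and in every loan-to-value group — no reversal.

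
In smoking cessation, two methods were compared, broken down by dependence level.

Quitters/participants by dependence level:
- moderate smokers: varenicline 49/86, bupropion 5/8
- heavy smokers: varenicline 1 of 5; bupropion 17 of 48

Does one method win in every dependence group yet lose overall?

Yes

Moderate smokers: varenicline 49/86 = 57.0%, bupropion 5/8 = 62.5% → bupropion
Heavy smokers: varenicline 1/5 = 20.0%, bupropion 17/48 = 35.4% → bupropion
Overall: varenicline 50/91 = 54.9%, bupropion 22/56 = 39.3% → varenicline
Bupropion wins each dependence group but varenicline wins overall — the comparison reverses. Bupropion's participants skew toward heavy smokers, which has a lower base rate.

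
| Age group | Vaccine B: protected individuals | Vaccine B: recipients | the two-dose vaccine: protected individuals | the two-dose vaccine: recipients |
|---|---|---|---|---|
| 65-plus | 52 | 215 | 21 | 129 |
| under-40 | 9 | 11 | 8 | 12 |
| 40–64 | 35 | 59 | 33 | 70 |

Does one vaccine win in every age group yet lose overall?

No

65-plus: Vaccine B 52/215 = 24.2%, the two-dose vaccine 21/129 = 16.3% → Vaccine B
Under-40: Vaccine B 9/11 = 81.8%, the two-dose vaccine 8/12 = 66.7% → Vaccine B
40–64: Vaccine B 35/59 = 59.3%, the two-dose vaccine 33/70 = 47.1% → Vaccine B
Overall: Vaccine B 96/285 = 33.7%, the two-dose vaccine 62/211 = 29.4% → Vaccine B
Vaccine B wins overall and in every age group — no reversal.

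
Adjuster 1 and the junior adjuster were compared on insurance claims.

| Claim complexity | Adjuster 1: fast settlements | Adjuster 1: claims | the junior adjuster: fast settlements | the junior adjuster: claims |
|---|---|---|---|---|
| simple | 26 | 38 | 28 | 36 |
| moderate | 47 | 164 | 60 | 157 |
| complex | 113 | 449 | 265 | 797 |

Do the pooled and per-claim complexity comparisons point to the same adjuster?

Simple: Adjuster 1 26/38 = 68.4%, the junior adjuster 28/36 = 77.8% → the junior adjuster
Moderate: Adjuster 1 47/164 = 28.7%, the junior adjuster 60/157 = 38.2% → the junior adjuster
Complex: Adjuster 1 113/449 = 25.2%, the junior adjuster 265/797 = 33.2% → the junior adjuster
Overall: Adjuster 1 186/651 = 28.6%, the junior adjuster 353/990 = 35.7% → the junior adjuster
The junior adjuster wins overall and in every claim group — no reversal.

Yes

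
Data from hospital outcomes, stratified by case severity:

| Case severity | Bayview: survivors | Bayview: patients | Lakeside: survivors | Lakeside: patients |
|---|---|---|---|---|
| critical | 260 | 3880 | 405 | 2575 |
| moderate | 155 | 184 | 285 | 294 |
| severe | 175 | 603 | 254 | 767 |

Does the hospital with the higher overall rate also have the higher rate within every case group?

Yes

Critical: Bayview 260/3880 = 6.7%, Lakeside 405/2575 = 15.7% → Lakeside
Moderate: Bayview 155/184 = 84.2%, Lakeside 285/294 = 96.9% → Lakeside
Severe: Bayview 175/603 = 29.0%, Lakeside 254/767 = 33.1% → Lakeside
Overall: Bayview 590/4667 = 12.6%, Lakeside 944/3636 = 26.0% → Lakeside
Lakeside wins overall and in every case group — no reversal.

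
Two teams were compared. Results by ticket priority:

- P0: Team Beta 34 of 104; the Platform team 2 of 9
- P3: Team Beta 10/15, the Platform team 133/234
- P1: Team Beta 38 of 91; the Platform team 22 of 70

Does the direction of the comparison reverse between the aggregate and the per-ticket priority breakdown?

Yes

P0: Team Beta 34/104 = 32.7%, the Platform team 2/9 = 22.2% → Team Beta
P3: Team Beta 10/15 = 66.7%, the Platform team 133/234 = 56.8% → Team Beta
P1: Team Beta 38/91 = 41.8%, the Platform team 22/70 = 31.4% → Team Beta
Overall: Team Beta 82/210 = 39.0%, the Platform team 157/313 = 50.2% → the Platform team
Team Beta wins each ticket group but the Platform team wins overall — the comparison reverses. Team Beta's tickets skew toward P0, which has a lower base rate.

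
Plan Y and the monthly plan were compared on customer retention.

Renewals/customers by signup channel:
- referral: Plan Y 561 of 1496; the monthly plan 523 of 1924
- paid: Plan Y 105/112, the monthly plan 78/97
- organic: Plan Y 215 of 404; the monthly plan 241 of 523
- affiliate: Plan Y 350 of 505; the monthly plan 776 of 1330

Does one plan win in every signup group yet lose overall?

No

Referral: Plan Y 561/1496 = 37.5%, the monthly plan 523/1924 = 27.2% → Plan Y
Paid: Plan Y 105/112 = 93.8%, the monthly plan 78/97 = 80.4% → Plan Y
Organic: Plan Y 215/404 = 53.2%, the monthly plan 241/523 = 46.1% → Plan Y
Affiliate: Plan Y 350/505 = 69.3%, the monthly plan 776/1330 = 58.3% → Plan Y
Overall: Plan Y 1231/2517 = 48.9%, the monthly plan 1618/3874 = 41.8% → Plan Y
Plan Y wins overall and in every signup group — no reversal.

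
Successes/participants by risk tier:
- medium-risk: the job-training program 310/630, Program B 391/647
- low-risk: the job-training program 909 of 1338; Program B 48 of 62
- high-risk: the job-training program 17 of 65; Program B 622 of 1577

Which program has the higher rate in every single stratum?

Medium-risk: the job-training program 310/630 = 49.2%, Program B 391/647 = 60.4% → Program B
Low-risk: the job-training program 909/1338 = 67.9%, Program B 48/62 = 77.4% → Program B
High-risk: the job-training program 17/65 = 26.2%, Program B 622/1577 = 39.4% → Program B
Program B has the higher rate in all 3 groups.

Program B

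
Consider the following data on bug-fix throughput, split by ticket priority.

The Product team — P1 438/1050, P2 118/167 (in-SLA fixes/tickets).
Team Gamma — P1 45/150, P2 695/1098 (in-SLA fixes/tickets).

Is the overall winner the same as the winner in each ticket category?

P1: the Product team 438/1050 = 41.7%, Team Gamma 45/150 = 30.0% → the Product team
P2: the Product team 118/167 = 70.7%, Team Gamma 695/1098 = 63.3% → the Product team
Overall: the Product team 556/1217 = 45.7%, Team Gamma 740/1248 = 59.3% → Team Gamma
The Product team wins each ticket group but Team Gamma wins overall — the comparison reverses. The Product team's tickets skew toward P1, which has a lower base rate.

No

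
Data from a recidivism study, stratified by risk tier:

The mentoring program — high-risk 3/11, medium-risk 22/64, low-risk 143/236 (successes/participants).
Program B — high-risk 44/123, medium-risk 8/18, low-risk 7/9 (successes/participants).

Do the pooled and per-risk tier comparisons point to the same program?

High-risk: the mentoring program 3/11 = 27.3%, Program B 44/123 = 35.8% → Program B
Medium-risk: the mentoring program 22/64 = 34.4%, Program B 8/18 = 44.4% → Program B
Low-risk: the mentoring program 143/236 = 60.6%, Program B 7/9 = 77.8% → Program B
Overall: the mentoring program 168/311 = 54.0%, Program B 59/150 = 39.3% → the mentoring program
Program B wins each risk group but the mentoring program wins overall — the comparison reverses. Program B's participants skew toward high-risk, which has a lower base rate.

No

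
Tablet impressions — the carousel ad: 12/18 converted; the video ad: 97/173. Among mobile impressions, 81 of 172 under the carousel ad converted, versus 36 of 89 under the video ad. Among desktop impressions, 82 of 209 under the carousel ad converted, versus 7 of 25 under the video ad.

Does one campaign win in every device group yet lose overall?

Tablet: the carousel ad 12/18 = 66.7%, the video ad 97/173 = 56.1% → the carousel ad
Mobile: the carousel ad 81/172 = 47.1%, the video ad 36/89 = 40.4% → the carousel ad
Desktop: the carousel ad 82/209 = 39.2%, the video ad 7/25 = 28.0% → the carousel ad
Overall: the carousel ad 175/399 = 43.9%, the video ad 140/287 = 48.8% → the video ad
The carousel ad wins each device group but the video ad wins overall — the comparison reverses. The carousel ad's impressions skew toward desktop, which has a lower base rate.

Yes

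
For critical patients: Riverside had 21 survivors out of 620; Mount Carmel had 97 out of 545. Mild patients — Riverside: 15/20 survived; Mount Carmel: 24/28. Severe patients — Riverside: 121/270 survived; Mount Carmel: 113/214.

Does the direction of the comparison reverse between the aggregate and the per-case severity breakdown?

No

Critical: Riverside 21/620 = 3.4%, Mount Carmel 97/545 = 17.8% → Mount Carmel
Mild: Riverside 15/20 = 75.0%, Mount Carmel 24/28 = 85.7% → Mount Carmel
Severe: Riverside 121/270 = 44.8%, Mount Carmel 113/214 = 52.8% → Mount Carmel
Overall: Riverside 157/910 = 17.3%, Mount Carmel 234/787 = 29.7% → Mount Carmel
Mount Carmel wins overall and in every case group — no reversal.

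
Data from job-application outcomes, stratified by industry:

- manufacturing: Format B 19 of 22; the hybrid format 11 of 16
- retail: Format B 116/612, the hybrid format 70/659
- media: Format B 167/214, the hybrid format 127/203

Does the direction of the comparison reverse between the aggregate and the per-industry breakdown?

Manufacturing: Format B 19/22 = 86.4%, the hybrid format 11/16 = 68.8% → Format B
Retail: Format B 116/612 = 19.0%, the hybrid format 70/659 = 10.6% → Format B
Media: Format B 167/214 = 78.0%, the hybrid format 127/203 = 62.6% → Format B
Overall: Format B 302/848 = 35.6%, the hybrid format 208/878 = 23.7% → Format B
Format B wins overall and in every industry group — no reversal.

No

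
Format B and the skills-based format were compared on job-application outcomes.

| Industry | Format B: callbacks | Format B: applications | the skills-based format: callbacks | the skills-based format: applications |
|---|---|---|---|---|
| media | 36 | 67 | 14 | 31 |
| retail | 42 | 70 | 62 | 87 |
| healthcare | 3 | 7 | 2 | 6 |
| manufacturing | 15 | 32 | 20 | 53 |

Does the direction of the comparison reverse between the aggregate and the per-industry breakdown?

No

Media: Format B 36/67 = 53.7%, the skills-based format 14/31 = 45.2% → Format B
Retail: Format B 42/70 = 60.0%, the skills-based format 62/87 = 71.3% → the skills-based format
Healthcare: Format B 3/7 = 42.9%, the skills-based format 2/6 = 33.3% → Format B
Manufacturing: Format B 15/32 = 46.9%, the skills-based format 20/53 = 37.7% → Format B
Overall: Format B 96/176 = 54.5%, the skills-based format 98/177 = 55.4% → the skills-based format
Neither sweeps: Format B wins 3 of 4 groups, the skills-based format wins 1. The skills-based format wins overall but not every group — no Simpson reversal.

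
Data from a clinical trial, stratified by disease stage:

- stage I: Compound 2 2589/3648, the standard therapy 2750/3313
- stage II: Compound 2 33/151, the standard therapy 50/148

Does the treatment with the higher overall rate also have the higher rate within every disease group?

Yes

Stage I: Compound 2 2589/3648 = 71.0%, the standard therapy 2750/3313 = 83.0% → the standard therapy
Stage II: Compound 2 33/151 = 21.9%, the standard therapy 50/148 = 33.8% → the standard therapy
Overall: Compound 2 2622/3799 = 69.0%, the standard therapy 2800/3461 = 80.9% → the standard therapy
The standard therapy wins overall and in every disease group — no reversal.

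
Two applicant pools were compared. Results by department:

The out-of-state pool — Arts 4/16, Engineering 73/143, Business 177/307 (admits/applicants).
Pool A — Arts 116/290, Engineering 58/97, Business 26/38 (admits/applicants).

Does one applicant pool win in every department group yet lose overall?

Arts: the out-of-state pool 4/16 = 25.0%, Pool A 116/290 = 40.0% → Pool A
Engineering: the out-of-state pool 73/143 = 51.0%, Pool A 58/97 = 59.8% → Pool A
Business: the out-of-state pool 177/307 = 57.7%, Pool A 26/38 = 68.4% → Pool A
Overall: the out-of-state pool 254/466 = 54.5%, Pool A 200/425 = 47.1% → the out-of-state pool
Pool A wins each department group but the out-of-state pool wins overall — the comparison reverses. Pool A's applicants skew toward Arts, which has a lower base rate.

Yes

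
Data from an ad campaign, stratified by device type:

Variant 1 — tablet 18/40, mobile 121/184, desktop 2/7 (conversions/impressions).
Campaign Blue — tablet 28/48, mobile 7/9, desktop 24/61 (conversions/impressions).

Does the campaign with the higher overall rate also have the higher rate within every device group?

Tablet: Variant 1 18/40 = 45.0%, Campaign Blue 28/48 = 58.3% → Campaign Blue
Mobile: Variant 1 121/184 = 65.8%, Campaign Blue 7/9 = 77.8% → Campaign Blue
Desktop: Variant 1 2/7 = 28.6%, Campaign Blue 24/61 = 39.3% → Campaign Blue
Overall: Variant 1 141/231 = 61.0%, Campaign Blue 59/118 = 50.0% → Variant 1
Campaign Blue wins each device group but Variant 1 wins overall — the comparison reverses. Campaign Blue's impressions skew toward desktop, which has a lower base rate.

No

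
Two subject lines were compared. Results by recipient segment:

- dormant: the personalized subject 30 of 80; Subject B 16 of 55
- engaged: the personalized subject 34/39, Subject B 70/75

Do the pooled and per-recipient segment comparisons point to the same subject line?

No

Dormant: the personalized subject 30/80 = 37.5%, Subject B 16/55 = 29.1% → the personalized subject
Engaged: the personalized subject 34/39 = 87.2%, Subject B 70/75 = 93.3% → Subject B
Overall: the personalized subject 64/119 = 53.8%, Subject B 86/130 = 66.2% → Subject B
Neither sweeps: the personalized subject wins 1 of 2 groups, Subject B wins 1. Subject B wins overall but not every group — no Simpson reversal.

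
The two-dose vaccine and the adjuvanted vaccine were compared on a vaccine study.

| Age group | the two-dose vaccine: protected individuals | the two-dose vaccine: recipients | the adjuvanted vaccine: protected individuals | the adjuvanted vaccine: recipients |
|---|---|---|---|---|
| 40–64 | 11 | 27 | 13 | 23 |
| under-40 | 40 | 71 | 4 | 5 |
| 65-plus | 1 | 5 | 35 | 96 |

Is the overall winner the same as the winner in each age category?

No

40–64: the two-dose vaccine 11/27 = 40.7%, the adjuvanted vaccine 13/23 = 56.5% → the adjuvanted vaccine
Under-40: the two-dose vaccine 40/71 = 56.3%, the adjuvanted vaccine 4/5 = 80.0% → the adjuvanted vaccine
65-plus: the two-dose vaccine 1/5 = 20.0%, the adjuvanted vaccine 35/96 = 36.5% → the adjuvanted vaccine
Overall: the two-dose vaccine 52/103 = 50.5%, the adjuvanted vaccine 52/124 = 41.9% → the two-dose vaccine
The adjuvanted vaccine wins each age group but the two-dose vaccine wins overall — the comparison reverses. The adjuvanted vaccine's recipients skew toward 65-plus, which has a lower base rate.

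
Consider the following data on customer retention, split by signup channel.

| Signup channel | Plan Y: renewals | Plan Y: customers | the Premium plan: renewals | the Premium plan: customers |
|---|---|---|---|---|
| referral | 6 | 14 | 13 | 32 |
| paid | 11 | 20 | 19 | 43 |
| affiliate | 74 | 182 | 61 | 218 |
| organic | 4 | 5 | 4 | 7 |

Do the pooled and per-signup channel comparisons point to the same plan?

Yes

Referral: Plan Y 6/14 = 42.9%, the Premium plan 13/32 = 40.6% → Plan Y
Paid: Plan Y 11/20 = 55.0%, the Premium plan 19/43 = 44.2% → Plan Y
Affiliate: Plan Y 74/182 = 40.7%, the Premium plan 61/218 = 28.0% → Plan Y
Organic: Plan Y 4/5 = 80.0%, the Premium plan 4/7 = 57.1% → Plan Y
Overall: Plan Y 95/221 = 43.0%, the Premium plan 97/300 = 32.3% → Plan Y
Plan Y wins overall and in every signup group — no reversal.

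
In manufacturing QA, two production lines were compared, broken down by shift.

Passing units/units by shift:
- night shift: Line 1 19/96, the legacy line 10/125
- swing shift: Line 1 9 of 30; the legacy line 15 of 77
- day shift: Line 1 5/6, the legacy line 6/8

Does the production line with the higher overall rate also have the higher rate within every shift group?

Yes

Night shift: Line 1 19/96 = 19.8%, the legacy line 10/125 = 8.0% → Line 1
Swing shift: Line 1 9/30 = 30.0%, the legacy line 15/77 = 19.5% → Line 1
Day shift: Line 1 5/6 = 83.3%, the legacy line 6/8 = 75.0% → Line 1
Overall: Line 1 33/132 = 25.0%, the legacy line 31/210 = 14.8% → Line 1
Line 1 wins overall and in every shift group — no reversal.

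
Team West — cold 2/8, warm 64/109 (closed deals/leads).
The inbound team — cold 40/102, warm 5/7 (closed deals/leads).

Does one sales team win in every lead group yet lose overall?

Yes

Cold: Team West 2/8 = 25.0%, the inbound team 40/102 = 39.2% → the inbound team
Warm: Team West 64/109 = 58.7%, the inbound team 5/7 = 71.4% → the inbound team
Overall: Team West 66/117 = 56.4%, the inbound team 45/109 = 41.3% → Team West
The inbound team wins each lead group but Team West wins overall — the comparison reverses. The inbound team's leads skew toward cold, which has a lower base rate.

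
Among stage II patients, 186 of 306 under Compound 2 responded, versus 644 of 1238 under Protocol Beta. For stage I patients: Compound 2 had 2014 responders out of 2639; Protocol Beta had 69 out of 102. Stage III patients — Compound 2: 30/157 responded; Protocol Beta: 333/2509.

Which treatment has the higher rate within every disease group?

Compound 2

Stage II: Compound 2 186/306 = 60.8%, Protocol Beta 644/1238 = 52.0% → Compound 2
Stage I: Compound 2 2014/2639 = 76.3%, Protocol Beta 69/102 = 67.6% → Compound 2
Stage III: Compound 2 30/157 = 19.1%, Protocol Beta 333/2509 = 13.3% → Compound 2
Compound 2 has the higher rate in all 3 groups.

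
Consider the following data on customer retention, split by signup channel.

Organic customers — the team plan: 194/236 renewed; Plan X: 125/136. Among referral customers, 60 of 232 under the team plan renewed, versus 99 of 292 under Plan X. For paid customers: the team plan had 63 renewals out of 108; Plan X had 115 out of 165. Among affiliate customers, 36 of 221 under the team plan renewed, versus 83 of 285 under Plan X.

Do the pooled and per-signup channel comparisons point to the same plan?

Organic: the team plan 194/236 = 82.2%, Plan X 125/136 = 91.9% → Plan X
Referral: the team plan 60/232 = 25.9%, Plan X 99/292 = 33.9% → Plan X
Paid: the team plan 63/108 = 58.3%, Plan X 115/165 = 69.7% → Plan X
Affiliate: the team plan 36/221 = 16.3%, Plan X 83/285 = 29.1% → Plan X
Overall: the team plan 353/797 = 44.3%, Plan X 422/878 = 48.1% → Plan X
Plan X wins overall and in every signup group — no reversal.

Yes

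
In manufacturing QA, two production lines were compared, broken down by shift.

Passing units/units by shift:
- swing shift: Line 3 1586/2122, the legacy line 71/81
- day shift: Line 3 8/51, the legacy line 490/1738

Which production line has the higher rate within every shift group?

Swing shift: Line 3 1586/2122 = 74.7%, the legacy line 71/81 = 87.7% → the legacy line
Day shift: Line 3 8/51 = 15.7%, the legacy line 490/1738 = 28.2% → the legacy line
The legacy line has the higher rate in both groups.

the legacy line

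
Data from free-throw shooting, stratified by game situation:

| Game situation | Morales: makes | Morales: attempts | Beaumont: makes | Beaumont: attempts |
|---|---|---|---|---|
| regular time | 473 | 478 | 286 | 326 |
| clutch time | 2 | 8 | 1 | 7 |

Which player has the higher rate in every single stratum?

Morales

Regular time: Morales 473/478 = 99.0%, Beaumont 286/326 = 87.7% → Morales
Clutch time: Morales 2/8 = 25.0%, Beaumont 1/7 = 14.3% → Morales
Morales has the higher rate in both groups.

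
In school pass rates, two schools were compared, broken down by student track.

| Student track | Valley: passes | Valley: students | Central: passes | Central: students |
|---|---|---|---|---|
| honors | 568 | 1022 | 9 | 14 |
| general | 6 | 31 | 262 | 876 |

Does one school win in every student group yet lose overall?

Yes

Honors: Valley 568/1022 = 55.6%, Central 9/14 = 64.3% → Central
General: Valley 6/31 = 19.4%, Central 262/876 = 29.9% → Central
Overall: Valley 574/1053 = 54.5%, Central 271/890 = 30.4% → Valley
Central wins each student group but Valley wins overall — the comparison reverses. Central's students skew toward general, which has a lower base rate.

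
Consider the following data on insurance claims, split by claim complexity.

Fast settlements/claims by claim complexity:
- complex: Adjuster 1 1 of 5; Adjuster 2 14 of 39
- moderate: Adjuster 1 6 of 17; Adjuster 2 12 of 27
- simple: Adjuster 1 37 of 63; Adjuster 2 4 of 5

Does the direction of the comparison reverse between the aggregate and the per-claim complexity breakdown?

Yes

Complex: Adjuster 1 1/5 = 20.0%, Adjuster 2 14/39 = 35.9% → Adjuster 2
Moderate: Adjuster 1 6/17 = 35.3%, Adjuster 2 12/27 = 44.4% → Adjuster 2
Simple: Adjuster 1 37/63 = 58.7%, Adjuster 2 4/5 = 80.0% → Adjuster 2
Overall: Adjuster 1 44/85 = 51.8%, Adjuster 2 30/71 = 42.3% → Adjuster 1
Adjuster 2 wins each claim group but Adjuster 1 wins overall — the comparison reverses. Adjuster 2's claims skew toward complex, which has a lower base rate.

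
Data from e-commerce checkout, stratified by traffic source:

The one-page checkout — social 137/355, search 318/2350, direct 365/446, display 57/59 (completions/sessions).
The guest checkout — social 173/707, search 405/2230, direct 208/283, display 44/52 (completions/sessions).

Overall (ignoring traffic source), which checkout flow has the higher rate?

Social: the one-page checkout 137/355 = 38.6%, the guest checkout 173/707 = 24.5% → the one-page checkout
Search: the one-page checkout 318/2350 = 13.5%, the guest checkout 405/2230 = 18.2% → the guest checkout
Direct: the one-page checkout 365/446 = 81.8%, the guest checkout 208/283 = 73.5% → the one-page checkout
Display: the one-page checkout 57/59 = 96.6%, the guest checkout 44/52 = 84.6% → the one-page checkout
Overall: the one-page checkout 877/3210 = 27.3%, the guest checkout 830/3272 = 25.4% → the one-page checkout
(Neither sweeps every traffic group, but the one-page checkout has the higher pooled rate.)

the one-page checkout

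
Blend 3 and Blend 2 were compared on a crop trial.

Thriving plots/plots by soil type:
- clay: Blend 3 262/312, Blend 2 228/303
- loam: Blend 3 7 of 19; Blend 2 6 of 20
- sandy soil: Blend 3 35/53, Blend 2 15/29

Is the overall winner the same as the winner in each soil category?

Yes

Clay: Blend 3 262/312 = 84.0%, Blend 2 228/303 = 75.2% → Blend 3
Loam: Blend 3 7/19 = 36.8%, Blend 2 6/20 = 30.0% → Blend 3
Sandy soil: Blend 3 35/53 = 66.0%, Blend 2 15/29 = 51.7% → Blend 3
Overall: Blend 3 304/384 = 79.2%, Blend 2 249/352 = 70.7% → Blend 3
Blend 3 wins overall and in every soil group — no reversal.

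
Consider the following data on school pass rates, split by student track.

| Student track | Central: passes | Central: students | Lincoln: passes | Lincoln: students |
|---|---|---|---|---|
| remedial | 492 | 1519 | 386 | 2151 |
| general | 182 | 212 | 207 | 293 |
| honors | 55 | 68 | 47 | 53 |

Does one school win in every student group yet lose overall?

No

Remedial: Central 492/1519 = 32.4%, Lincoln 386/2151 = 17.9% → Central
General: Central 182/212 = 85.8%, Lincoln 207/293 = 70.6% → Central
Honors: Central 55/68 = 80.9%, Lincoln 47/53 = 88.7% → Lincoln
Overall: Central 729/1799 = 40.5%, Lincoln 640/2497 = 25.6% → Central
Neither sweeps: Central wins 2 of 3 groups, Lincoln wins 1. Central wins overall but not every group — no Simpson reversal.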